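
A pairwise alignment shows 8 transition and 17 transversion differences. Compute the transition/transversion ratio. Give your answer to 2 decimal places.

R = 8/17 = 0.470588… ≈ 0.47 (to 2 d.p.).

0.47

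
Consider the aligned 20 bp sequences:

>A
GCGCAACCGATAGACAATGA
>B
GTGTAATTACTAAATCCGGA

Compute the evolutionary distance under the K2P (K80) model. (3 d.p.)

1.279

Of 20 sites, 7 differences are transitions and 4 are transversions, so P = 7/20 = 0.35 and Q = 4/20 = 0.2.
Under the Kimura two-parameter model, d = −½ ln(1 − 2P − Q) − ¼ ln(1 − 2Q).
1 − 2P − Q = 0.1, giving −½ ln(0.1) = 1.151293.
1 − 2Q = 0.6, giving −¼ ln(0.6) = 0.127706.
d = 1.151293 + 0.127706 = 1.278999.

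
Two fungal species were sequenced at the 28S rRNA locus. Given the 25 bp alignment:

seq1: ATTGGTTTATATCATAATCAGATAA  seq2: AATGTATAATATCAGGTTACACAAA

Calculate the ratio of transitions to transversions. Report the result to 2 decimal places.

0.20

Transitions are A↔G and C↔T; transversions are all other mismatches.
Transitions: 2. Transversions: 10.
R = 2/10 = 0.20.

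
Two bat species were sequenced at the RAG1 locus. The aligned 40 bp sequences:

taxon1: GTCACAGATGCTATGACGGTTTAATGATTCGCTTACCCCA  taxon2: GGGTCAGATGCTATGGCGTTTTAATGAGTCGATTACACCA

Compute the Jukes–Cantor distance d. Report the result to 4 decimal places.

The sequences differ at 8 of 40 sites (2, 3, 4, 16, 19, 28, 32, 37), so p = 8/40 = 0.2.
d = −(3/4) ln(1 − 4p/3) = −0.75 ln(1 − 0.266667) = −0.75 ln(0.733333)
  = −0.75 × (-0.310155) = 0.232616 substitutions/site.

0.2326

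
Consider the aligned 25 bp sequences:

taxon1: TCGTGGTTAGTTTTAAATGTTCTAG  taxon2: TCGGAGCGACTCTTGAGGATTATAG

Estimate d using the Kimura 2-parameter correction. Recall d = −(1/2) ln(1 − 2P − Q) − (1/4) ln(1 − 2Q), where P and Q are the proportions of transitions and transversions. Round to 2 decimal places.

Of 25 sites, 6 differences are transitions and 5 are transversions, so P = 6/25 = 0.24 and Q = 5/25 = 0.2.
Under the Kimura two-parameter model, d = −½ ln(1 − 2P − Q) − ¼ ln(1 − 2Q).
1 − 2P − Q = 0.32, giving −½ ln(0.32) = 0.569717.
1 − 2Q = 0.6, giving −¼ ln(0.6) = 0.127706.
d = 0.569717 + 0.127706 = 0.697423.

0.70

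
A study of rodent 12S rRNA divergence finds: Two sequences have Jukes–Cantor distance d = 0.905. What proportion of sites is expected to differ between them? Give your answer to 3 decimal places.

p = (3/4)(1 − e^(−4d/3)) = 0.75 × (1 − e^(-1.206667)) = 0.75 × (1 − 0.299193) = 0.525605.

0.526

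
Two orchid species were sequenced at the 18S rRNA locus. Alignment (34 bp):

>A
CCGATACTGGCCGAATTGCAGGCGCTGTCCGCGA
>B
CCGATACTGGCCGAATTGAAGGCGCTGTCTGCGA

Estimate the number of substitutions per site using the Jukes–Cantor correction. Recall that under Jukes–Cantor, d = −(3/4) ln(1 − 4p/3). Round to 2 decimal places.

0.06

The sequences differ at 2 of 34 sites (19, 30), so p = 2/34 ≈ 0.058824.
d = −(3/4) ln(1 − 4p/3) = −0.75 ln(1 − 0.078432) = −0.75 ln(0.921568)
  = −0.75 × (-0.081679) = 0.061259 substitutions/site.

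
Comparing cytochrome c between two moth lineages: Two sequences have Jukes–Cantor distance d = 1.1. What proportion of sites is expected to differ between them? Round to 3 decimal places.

p = (3/4)(1 − e^(−4d/3)) = 0.75 × (1 − e^(-1.466667)) = 0.75 × (1 − 0.230693) = 0.576980.

0.577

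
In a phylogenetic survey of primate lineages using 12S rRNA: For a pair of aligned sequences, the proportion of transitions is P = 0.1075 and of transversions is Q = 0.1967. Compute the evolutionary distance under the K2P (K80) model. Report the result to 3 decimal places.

Under the Kimura two-parameter model, d = −½ ln(1 − 2P − Q) − ¼ ln(1 − 2Q).
1 − 2P − Q = 0.5883, giving −½ ln(0.5883) = 0.265259.
1 − 2Q = 0.6066, giving −¼ ln(0.6066) = 0.124971.
d = 0.265259 + 0.124971 = 0.390230.

0.390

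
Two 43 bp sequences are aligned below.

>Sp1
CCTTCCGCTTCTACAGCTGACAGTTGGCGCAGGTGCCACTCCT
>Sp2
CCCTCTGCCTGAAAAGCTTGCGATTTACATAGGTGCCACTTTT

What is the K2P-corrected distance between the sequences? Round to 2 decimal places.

Of 43 sites, 11 differences are transitions and 5 are transversions, so P = 11/43 ≈ 0.255814 and Q = 5/43 ≈ 0.116279.
Under the Kimura two-parameter model, d = −½ ln(1 − 2P − Q) − ¼ ln(1 − 2Q).
1 − 2P − Q = 0.372093, giving −½ ln(0.372093) = 0.494306.
1 − 2Q = 0.767442, giving −¼ ln(0.767442) = 0.066173.
d = 0.494306 + 0.066173 = 0.560479.

0.56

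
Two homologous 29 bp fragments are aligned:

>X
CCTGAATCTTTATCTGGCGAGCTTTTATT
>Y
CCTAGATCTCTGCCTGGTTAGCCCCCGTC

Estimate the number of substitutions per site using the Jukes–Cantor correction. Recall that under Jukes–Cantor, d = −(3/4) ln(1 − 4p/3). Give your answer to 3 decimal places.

0.683

The sequences differ at 13 of 29 sites, so p = 13/29 ≈ 0.448276.
d = −(3/4) ln(1 − 4p/3) = −0.75 ln(1 − 0.597701) = −0.75 ln(0.402299)
  = −0.75 × (-0.910560) = 0.682920 substitutions/site.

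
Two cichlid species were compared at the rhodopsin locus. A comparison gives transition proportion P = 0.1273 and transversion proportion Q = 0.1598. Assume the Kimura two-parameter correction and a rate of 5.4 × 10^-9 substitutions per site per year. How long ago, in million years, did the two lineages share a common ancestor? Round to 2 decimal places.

33.69

Under the Kimura two-parameter model, d = −½ ln(1 − 2P − Q) − ¼ ln(1 − 2Q).
1 − 2P − Q = 0.5856, giving −½ ln(0.5856) = 0.267559.
1 − 2Q = 0.6804, giving −¼ ln(0.6804) = 0.096269.
d = 0.267559 + 0.096269 = 0.363828.
Under a molecular clock d = 2μt, so t = d/(2μ) = 0.363828 / (2 × 5.4 × 10^-9) = 33.69 million years.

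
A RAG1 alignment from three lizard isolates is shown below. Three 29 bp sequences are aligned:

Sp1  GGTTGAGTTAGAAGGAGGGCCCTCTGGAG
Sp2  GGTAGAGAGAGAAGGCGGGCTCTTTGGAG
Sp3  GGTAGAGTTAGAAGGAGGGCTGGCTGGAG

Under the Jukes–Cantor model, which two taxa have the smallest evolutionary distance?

Sp1 and Sp3

Sp1–Sp2: 6/29 differ, p = 0.207, d = 0.242.
Sp1–Sp3: 4/29 differ, p = 0.138, d = 0.152.
Sp2–Sp3: 6/29 differ, p = 0.207, d = 0.242.
The smallest distance is between Sp1 and Sp3.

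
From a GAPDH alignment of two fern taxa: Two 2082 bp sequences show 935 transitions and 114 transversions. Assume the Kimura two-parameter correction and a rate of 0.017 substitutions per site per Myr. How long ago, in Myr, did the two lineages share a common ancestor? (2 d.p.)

P = 935/2082 ≈ 0.449087 and Q = 114/2082 ≈ 0.054755.
Under the Kimura two-parameter model, d = −½ ln(1 − 2P − Q) − ¼ ln(1 − 2Q).
1 − 2P − Q = 0.047071, giving −½ ln(0.047071) = 1.528049.
1 − 2Q = 0.89049, giving −¼ ln(0.89049) = 0.028996.
d = 1.528049 + 0.028996 = 1.557045.
Under a molecular clock d = 2μt, so t = d/(2μ) = 1.557045 / (2 × 0.017) = 45.80 Myr.

45.80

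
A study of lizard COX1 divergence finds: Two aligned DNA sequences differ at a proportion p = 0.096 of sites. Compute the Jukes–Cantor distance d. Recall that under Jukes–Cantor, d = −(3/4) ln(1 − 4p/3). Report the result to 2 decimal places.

0.10

d = −(3/4) ln(1 − 4p/3) = −0.75 ln(1 − 0.128) = −0.75 ln(0.872)
  = −0.75 × (-0.136966) = 0.102725 substitutions/site.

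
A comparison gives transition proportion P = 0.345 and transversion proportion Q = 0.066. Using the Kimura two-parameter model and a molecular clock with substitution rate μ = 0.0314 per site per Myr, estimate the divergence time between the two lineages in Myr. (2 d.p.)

Under the Kimura two-parameter model, d = −½ ln(1 − 2P − Q) − ¼ ln(1 − 2Q).
1 − 2P − Q = 0.244, giving −½ ln(0.244) = 0.705294.
1 − 2Q = 0.868, giving −¼ ln(0.868) = 0.035391.
d = 0.705294 + 0.035391 = 0.740685.
Under a molecular clock d = 2μt, so t = d/(2μ) = 0.740685 / (2 × 0.0314) = 11.79 Myr.

11.79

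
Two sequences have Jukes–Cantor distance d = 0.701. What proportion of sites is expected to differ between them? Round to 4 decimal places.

p = (3/4)(1 − e^(−4d/3)) = 0.75 × (1 − e^(-0.934667)) = 0.75 × (1 − 0.392717) = 0.455462.

0.4555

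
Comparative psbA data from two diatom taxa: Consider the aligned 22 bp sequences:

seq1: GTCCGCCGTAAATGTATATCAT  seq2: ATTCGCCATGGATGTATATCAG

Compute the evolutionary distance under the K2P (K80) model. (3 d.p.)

Of 22 sites, 5 differences are transitions and 1 are transversions, so P = 5/22 ≈ 0.227273 and Q = 1/22 ≈ 0.045455.
Under the Kimura two-parameter model, d = −½ ln(1 − 2P − Q) − ¼ ln(1 − 2Q).
1 − 2P − Q = 0.499999, giving −½ ln(0.499999) = 0.346575.
1 − 2Q = 0.90909, giving −¼ ln(0.90909) = 0.023828.
d = 0.346575 + 0.023828 = 0.370403.

0.370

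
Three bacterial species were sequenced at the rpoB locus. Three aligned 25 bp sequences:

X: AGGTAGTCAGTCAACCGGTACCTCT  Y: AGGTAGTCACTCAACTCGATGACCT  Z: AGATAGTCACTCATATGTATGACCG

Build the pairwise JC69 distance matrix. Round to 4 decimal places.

d(X,Y) = 0.4172, d(X,Z) = 0.7662, d(Y,Z) = 0.2892

X–Y: 8/25 sites differ → p = 0.32, d = −0.75 ln(1 − 0.426667) = 0.417216 ≈ 0.4172.
X–Z: 12/25 sites differ → p = 0.48, d = −0.75 ln(1 − 0.64) = 0.766238 ≈ 0.7662.
Y–Z: 6/25 sites differ → p = 0.24, d = −0.75 ln(1 − 0.32) = 0.289247 ≈ 0.2892.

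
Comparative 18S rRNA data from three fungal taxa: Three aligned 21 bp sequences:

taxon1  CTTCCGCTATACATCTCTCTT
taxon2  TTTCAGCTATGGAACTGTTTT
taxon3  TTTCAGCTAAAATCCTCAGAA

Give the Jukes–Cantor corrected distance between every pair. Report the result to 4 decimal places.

taxon1–taxon2: 7/21 sites differ → p ≈ 0.333333, d = −0.75 ln(1 − 0.444444) = 0.440839 ≈ 0.4408.
taxon1–taxon3: 10/21 sites differ → p ≈ 0.47619, d = −0.75 ln(1 − 0.63492) = 0.755729 ≈ 0.7557.
taxon2–taxon3: 10/21 sites differ → p ≈ 0.47619, d = −0.75 ln(1 − 0.63492) = 0.755729 ≈ 0.7557.

d(taxon1,taxon2) = 0.4408, d(taxon1,taxon3) = 0.7557, d(taxon2,taxon3) = 0.7557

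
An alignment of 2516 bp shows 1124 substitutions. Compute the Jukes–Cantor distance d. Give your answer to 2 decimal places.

p = 1124/2516 ≈ 0.446741.
d = −(3/4) ln(1 − 4p/3) = −0.75 ln(1 − 0.595655) = −0.75 ln(0.404345)
  = −0.75 × (-0.905487) = 0.679115 substitutions/site.

0.68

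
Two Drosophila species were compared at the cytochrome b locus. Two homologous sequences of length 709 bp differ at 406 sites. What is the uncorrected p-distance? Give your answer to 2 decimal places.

p = 406/709 = 0.572637… ≈ 0.57 (to 2 d.p.).

0.57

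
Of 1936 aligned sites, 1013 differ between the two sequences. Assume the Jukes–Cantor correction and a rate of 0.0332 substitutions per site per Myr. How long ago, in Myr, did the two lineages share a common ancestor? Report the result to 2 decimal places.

p = 1013/1936 ≈ 0.523244.
d = −(3/4) ln(1 − 4p/3) = −0.75 ln(1 − 0.697659) = −0.75 ln(0.302341)
  = −0.75 × (-1.196200) = 0.897150 substitutions/site.
Under a molecular clock d = 2μt, so t = d/(2μ) = 0.897150 / (2 × 0.0332) = 13.51 Myr.

13.51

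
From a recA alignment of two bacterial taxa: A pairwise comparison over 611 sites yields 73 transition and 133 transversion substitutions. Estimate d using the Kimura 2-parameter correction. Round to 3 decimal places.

P = 73/611 ≈ 0.119476 and Q = 133/611 ≈ 0.217676.
Under the Kimura two-parameter model, d = −½ ln(1 − 2P − Q) − ¼ ln(1 − 2Q).
1 − 2P − Q = 0.543372, giving −½ ln(0.543372) = 0.304981.
1 − 2Q = 0.564648, giving −¼ ln(0.564648) = 0.142888.
d = 0.304981 + 0.142888 = 0.447869.

0.448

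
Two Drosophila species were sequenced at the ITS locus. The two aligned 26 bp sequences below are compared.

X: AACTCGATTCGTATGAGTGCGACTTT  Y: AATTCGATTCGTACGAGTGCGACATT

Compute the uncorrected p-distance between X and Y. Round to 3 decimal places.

The sequences differ at 3 of 26 positions (sites 3, 14, 24).
p = 3/26 = 0.115384… ≈ 0.115 (to 3 d.p.).

0.115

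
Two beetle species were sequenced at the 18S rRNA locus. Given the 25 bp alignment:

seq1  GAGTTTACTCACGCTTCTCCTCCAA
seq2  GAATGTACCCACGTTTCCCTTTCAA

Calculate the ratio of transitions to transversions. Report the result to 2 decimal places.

Transitions are A↔G and C↔T; transversions are all other mismatches.
Transitions: 6. Transversions: 1.
R = 6/1 = 6.00.

6.00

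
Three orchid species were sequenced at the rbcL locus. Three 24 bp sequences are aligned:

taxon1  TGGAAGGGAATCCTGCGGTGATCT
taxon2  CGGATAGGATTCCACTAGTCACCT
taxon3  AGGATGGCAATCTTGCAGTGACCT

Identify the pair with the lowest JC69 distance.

taxon1 and taxon3

taxon1–taxon2: 10/24 differ, p = 0.417, d = 0.608.
taxon1–taxon3: 6/24 differ, p = 0.250, d = 0.304.
taxon2–taxon3: 9/24 differ, p = 0.375, d = 0.520.
The smallest distance is between taxon1 and taxon3.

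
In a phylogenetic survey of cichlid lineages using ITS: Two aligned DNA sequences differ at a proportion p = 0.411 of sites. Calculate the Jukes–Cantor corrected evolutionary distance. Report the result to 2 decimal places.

0.60

d = −(3/4) ln(1 − 4p/3) = −0.75 ln(1 − 0.548) = −0.75 ln(0.452)
  = −0.75 × (-0.794073) = 0.595555 substitutions/site.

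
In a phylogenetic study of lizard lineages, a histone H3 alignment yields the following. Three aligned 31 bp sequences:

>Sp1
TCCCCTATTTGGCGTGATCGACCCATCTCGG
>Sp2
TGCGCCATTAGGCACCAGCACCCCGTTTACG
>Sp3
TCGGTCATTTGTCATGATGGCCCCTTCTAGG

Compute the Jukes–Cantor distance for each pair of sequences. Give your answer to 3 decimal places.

Sp1–Sp2: 14/31 sites differ → p ≈ 0.451613, d = −0.75 ln(1 − 0.602151) = 0.691262 ≈ 0.691.
Sp1–Sp3: 10/31 sites differ → p ≈ 0.322581, d = −0.75 ln(1 − 0.430108) = 0.421731 ≈ 0.422.
Sp2–Sp3: 13/31 sites differ → p ≈ 0.419355, d = −0.75 ln(1 − 0.55914) = 0.614271 ≈ 0.614.

d(Sp1,Sp2) = 0.691, d(Sp1,Sp3) = 0.422, d(Sp2,Sp3) = 0.614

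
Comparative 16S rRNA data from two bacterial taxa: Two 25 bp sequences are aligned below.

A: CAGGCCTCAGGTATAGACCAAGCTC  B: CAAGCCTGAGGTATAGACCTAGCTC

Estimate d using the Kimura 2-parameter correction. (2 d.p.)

0.13

Of 25 sites, 1 differences are transitions and 2 are transversions, so P = 1/25 = 0.04 and Q = 2/25 = 0.08.
Under the Kimura two-parameter model, d = −½ ln(1 − 2P − Q) − ¼ ln(1 − 2Q).
1 − 2P − Q = 0.84, giving −½ ln(0.84) = 0.087177.
1 − 2Q = 0.84, giving −¼ ln(0.84) = 0.043588.
d = 0.087177 + 0.043588 = 0.130765.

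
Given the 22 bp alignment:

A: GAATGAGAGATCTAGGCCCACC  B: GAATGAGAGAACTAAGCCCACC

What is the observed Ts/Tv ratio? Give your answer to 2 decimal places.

1.00

Transitions are A↔G and C↔T; transversions are all other mismatches.
Transitions: 1. Transversions: 1.
R = 1/1 = 1.00.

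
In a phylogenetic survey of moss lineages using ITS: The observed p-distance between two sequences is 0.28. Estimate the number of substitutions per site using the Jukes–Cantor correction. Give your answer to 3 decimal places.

d = −(3/4) ln(1 − 4p/3) = −0.75 ln(1 − 0.373333) = −0.75 ln(0.626667)
  = −0.75 × (-0.467340) = 0.350505 substitutions/site.

0.351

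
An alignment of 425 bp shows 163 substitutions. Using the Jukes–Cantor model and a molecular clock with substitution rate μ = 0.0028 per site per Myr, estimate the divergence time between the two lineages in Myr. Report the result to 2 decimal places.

p = 163/425 ≈ 0.383529.
d = −(3/4) ln(1 − 4p/3) = −0.75 ln(1 − 0.511372) = −0.75 ln(0.488628)
  = −0.75 × (-0.716154) = 0.537116 substitutions/site.
Under a molecular clock d = 2μt, so t = d/(2μ) = 0.537116 / (2 × 0.0028) = 95.91 Myr.

95.91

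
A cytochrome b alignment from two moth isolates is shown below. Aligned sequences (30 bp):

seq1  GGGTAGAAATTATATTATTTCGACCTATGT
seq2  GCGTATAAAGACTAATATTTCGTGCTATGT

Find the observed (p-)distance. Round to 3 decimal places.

0.267

The sequences differ at 8 of 30 positions (sites 2, 6, 10, 11, 12, 15, 23, 24).
p = 8/30 = 0.266666… ≈ 0.267 (to 3 d.p.).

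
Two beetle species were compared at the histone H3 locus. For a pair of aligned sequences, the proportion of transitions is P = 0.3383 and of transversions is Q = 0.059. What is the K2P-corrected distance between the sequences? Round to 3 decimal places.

Under the Kimura two-parameter model, d = −½ ln(1 − 2P − Q) − ¼ ln(1 − 2Q).
1 − 2P − Q = 0.2644, giving −½ ln(0.2644) = 0.665146.
1 − 2Q = 0.882, giving −¼ ln(0.882) = 0.031391.
d = 0.665146 + 0.031391 = 0.696537.

0.697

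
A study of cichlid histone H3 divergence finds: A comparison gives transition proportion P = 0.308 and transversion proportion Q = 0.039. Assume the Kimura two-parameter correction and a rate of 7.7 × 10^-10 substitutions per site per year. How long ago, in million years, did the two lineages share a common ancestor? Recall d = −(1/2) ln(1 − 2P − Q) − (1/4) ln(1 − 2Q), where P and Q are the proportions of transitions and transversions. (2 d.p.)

358.71

Under the Kimura two-parameter model, d = −½ ln(1 − 2P − Q) − ¼ ln(1 − 2Q).
1 − 2P − Q = 0.345, giving −½ ln(0.345) = 0.532105.
1 − 2Q = 0.922, giving −¼ ln(0.922) = 0.020303.
d = 0.532105 + 0.020303 = 0.552408.
Under a molecular clock d = 2μt, so t = d/(2μ) = 0.552408 / (2 × 7.7 × 10^-10) = 358.71 million years.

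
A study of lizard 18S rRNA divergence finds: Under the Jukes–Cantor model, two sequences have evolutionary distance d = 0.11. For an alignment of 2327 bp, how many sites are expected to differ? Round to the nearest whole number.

238

Invert JC69: p = (3/4)(1 − e^(−4d/3)) = 0.75 × (1 − e^(-0.146667)) = 0.75 × (1 − 0.863582) = 0.102314.
Expected differing sites = pL ≈ 0.102314 × 2327 = 238.084678 ≈ 238.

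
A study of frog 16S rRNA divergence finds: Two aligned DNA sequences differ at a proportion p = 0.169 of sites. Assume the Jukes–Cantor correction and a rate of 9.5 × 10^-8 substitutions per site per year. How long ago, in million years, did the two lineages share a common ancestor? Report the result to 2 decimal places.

1.01

d = −(3/4) ln(1 − 4p/3) = −0.75 ln(1 − 0.225333) = −0.75 ln(0.774667)
  = −0.75 × (-0.255322) = 0.191492 substitutions/site.
Under a molecular clock d = 2μt, so t = d/(2μ) = 0.191492 / (2 × 9.5 × 10^-8) = 1.01 million years.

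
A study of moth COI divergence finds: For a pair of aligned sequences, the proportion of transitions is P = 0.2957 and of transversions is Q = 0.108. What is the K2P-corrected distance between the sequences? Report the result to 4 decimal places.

0.6618

Under the Kimura two-parameter model, d = −½ ln(1 − 2P − Q) − ¼ ln(1 − 2Q).
1 − 2P − Q = 0.3006, giving −½ ln(0.3006) = 0.600987.
1 − 2Q = 0.784, giving −¼ ln(0.784) = 0.060837.
d = 0.600987 + 0.060837 = 0.661824.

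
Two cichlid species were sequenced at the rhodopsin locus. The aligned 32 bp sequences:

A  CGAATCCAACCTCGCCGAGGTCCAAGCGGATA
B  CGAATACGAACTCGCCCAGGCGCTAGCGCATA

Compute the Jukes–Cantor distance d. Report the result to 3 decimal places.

0.304

The sequences differ at 8 of 32 sites (6, 8, 10, 17, 21, 22, 24, 29), so p = 8/32 = 0.25.
d = −(3/4) ln(1 − 4p/3) = −0.75 ln(1 − 0.333333) = −0.75 ln(0.666667)
  = −0.75 × (-0.405465) = 0.304099 substitutions/site.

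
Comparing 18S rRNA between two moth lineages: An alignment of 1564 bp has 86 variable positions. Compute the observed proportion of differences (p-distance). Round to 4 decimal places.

0.0550

p = 86/1564 = 0.054987… ≈ 0.0550 (to 4 d.p.).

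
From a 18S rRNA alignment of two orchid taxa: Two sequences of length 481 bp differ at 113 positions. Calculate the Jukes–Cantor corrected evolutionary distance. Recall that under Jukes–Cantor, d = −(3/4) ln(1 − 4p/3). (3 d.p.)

0.282

p = 113/481 ≈ 0.234927.
d = −(3/4) ln(1 − 4p/3) = −0.75 ln(1 − 0.313236) = −0.75 ln(0.686764)
  = −0.75 × (-0.375765) = 0.281824 substitutions/site.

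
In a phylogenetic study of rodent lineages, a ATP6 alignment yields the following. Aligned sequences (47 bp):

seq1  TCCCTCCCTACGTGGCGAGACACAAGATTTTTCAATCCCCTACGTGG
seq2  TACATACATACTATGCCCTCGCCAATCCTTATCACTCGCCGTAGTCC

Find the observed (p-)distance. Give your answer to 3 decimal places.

The sequences differ at 24 of 47 positions.
p = 24/47 = 0.510638… ≈ 0.511 (to 3 d.p.).

0.511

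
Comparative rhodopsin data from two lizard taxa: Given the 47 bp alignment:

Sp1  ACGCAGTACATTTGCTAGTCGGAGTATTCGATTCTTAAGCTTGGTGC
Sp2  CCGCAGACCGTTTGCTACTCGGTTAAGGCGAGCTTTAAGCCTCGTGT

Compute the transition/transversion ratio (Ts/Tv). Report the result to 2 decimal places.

Transitions are A↔G and C↔T; transversions are all other mismatches.
Transitions: 5. Transversions: 11.
R = 5/11 = 0.454545… ≈ 0.45 (to 2 d.p.).

0.45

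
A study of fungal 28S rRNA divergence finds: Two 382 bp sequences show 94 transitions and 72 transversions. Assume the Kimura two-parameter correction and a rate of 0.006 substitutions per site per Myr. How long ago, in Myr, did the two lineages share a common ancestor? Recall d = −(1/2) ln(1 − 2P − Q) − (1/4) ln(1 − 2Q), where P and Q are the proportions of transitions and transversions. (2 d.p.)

57.42

P = 94/382 ≈ 0.246073 and Q = 72/382 ≈ 0.188482.
Under the Kimura two-parameter model, d = −½ ln(1 − 2P − Q) − ¼ ln(1 − 2Q).
1 − 2P − Q = 0.319372, giving −½ ln(0.319372) = 0.570699.
1 − 2Q = 0.623036, giving −¼ ln(0.623036) = 0.118288.
d = 0.570699 + 0.118288 = 0.688987.
Under a molecular clock d = 2μt, so t = d/(2μ) = 0.688987 / (2 × 0.006) = 57.42 Myr.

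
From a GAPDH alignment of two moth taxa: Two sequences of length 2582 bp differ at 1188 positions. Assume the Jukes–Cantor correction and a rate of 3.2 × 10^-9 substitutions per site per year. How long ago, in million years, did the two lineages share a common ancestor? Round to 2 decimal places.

p = 1188/2582 ≈ 0.460108.
d = −(3/4) ln(1 − 4p/3) = −0.75 ln(1 − 0.613477) = −0.75 ln(0.386523)
  = −0.75 × (-0.950564) = 0.712923 substitutions/site.
Under a molecular clock d = 2μt, so t = d/(2μ) = 0.712923 / (2 × 3.2 × 10^-9) = 111.39 million years.

111.39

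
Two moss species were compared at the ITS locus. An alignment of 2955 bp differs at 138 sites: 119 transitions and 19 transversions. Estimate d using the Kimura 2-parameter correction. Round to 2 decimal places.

0.05

P = 119/2955 ≈ 0.040271 and Q = 19/2955 ≈ 0.00643.
Under the Kimura two-parameter model, d = −½ ln(1 − 2P − Q) − ¼ ln(1 − 2Q).
1 − 2P − Q = 0.913028, giving −½ ln(0.913028) = 0.045494.
1 − 2Q = 0.98714, giving −¼ ln(0.98714) = 0.003236.
d = 0.045494 + 0.003236 = 0.048730.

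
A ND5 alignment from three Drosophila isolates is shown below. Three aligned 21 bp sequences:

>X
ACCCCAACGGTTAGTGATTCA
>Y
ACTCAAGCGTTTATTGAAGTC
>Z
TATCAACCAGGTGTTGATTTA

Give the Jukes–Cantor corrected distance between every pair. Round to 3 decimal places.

d(X,Y) = 0.635, d(X,Z) = 0.756, d(Y,Z) = 0.756

X–Y: 9/21 sites differ → p ≈ 0.428571, d = −0.75 ln(1 − 0.571428) = 0.635472 ≈ 0.635.
X–Z: 10/21 sites differ → p ≈ 0.47619, d = −0.75 ln(1 − 0.63492) = 0.755729 ≈ 0.756.
Y–Z: 10/21 sites differ → p ≈ 0.47619, d = −0.75 ln(1 − 0.63492) = 0.755729 ≈ 0.756.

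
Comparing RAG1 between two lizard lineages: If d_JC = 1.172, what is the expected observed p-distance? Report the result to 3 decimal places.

0.593

p = (3/4)(1 − e^(−4d/3)) = 0.75 × (1 − e^(-1.562667)) = 0.75 × (1 − 0.209576) = 0.592818.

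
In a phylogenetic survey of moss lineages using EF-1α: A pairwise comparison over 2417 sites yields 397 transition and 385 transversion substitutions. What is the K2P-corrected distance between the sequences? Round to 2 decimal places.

P = 397/2417 ≈ 0.164253 and Q = 385/2417 ≈ 0.159288.
Under the Kimura two-parameter model, d = −½ ln(1 − 2P − Q) − ¼ ln(1 − 2Q).
1 − 2P − Q = 0.512206, giving −½ ln(0.512206) = 0.334514.
1 − 2Q = 0.681424, giving −¼ ln(0.681424) = 0.095893.
d = 0.334514 + 0.095893 = 0.430407.

0.43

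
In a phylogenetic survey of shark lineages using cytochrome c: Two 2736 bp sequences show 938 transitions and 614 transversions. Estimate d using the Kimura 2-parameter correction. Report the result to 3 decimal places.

P = 938/2736 ≈ 0.342836 and Q = 614/2736 ≈ 0.224415.
Under the Kimura two-parameter model, d = −½ ln(1 − 2P − Q) − ¼ ln(1 − 2Q).
1 − 2P − Q = 0.089913, giving −½ ln(0.089913) = 1.204456.
1 − 2Q = 0.55117, giving −¼ ln(0.55117) = 0.148928.
d = 1.204456 + 0.148928 = 1.353384.

1.353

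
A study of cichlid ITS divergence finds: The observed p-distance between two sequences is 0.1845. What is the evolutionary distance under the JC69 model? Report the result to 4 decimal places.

d = −(3/4) ln(1 − 4p/3) = −0.75 ln(1 − 0.246) = −0.75 ln(0.754)
  = −0.75 × (-0.282363) = 0.211772 substitutions/site.

0.2118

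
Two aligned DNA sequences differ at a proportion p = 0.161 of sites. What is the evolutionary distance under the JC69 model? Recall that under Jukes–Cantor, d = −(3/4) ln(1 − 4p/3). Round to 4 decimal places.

d = −(3/4) ln(1 − 4p/3) = −0.75 ln(1 − 0.214667) = −0.75 ln(0.785333)
  = −0.75 × (-0.241647) = 0.181235 substitutions/site.

0.1812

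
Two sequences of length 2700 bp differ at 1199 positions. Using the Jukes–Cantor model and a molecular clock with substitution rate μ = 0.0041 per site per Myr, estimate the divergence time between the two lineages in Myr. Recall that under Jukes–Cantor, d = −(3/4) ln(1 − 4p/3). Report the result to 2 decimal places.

p = 1199/2700 ≈ 0.444074.
d = −(3/4) ln(1 − 4p/3) = −0.75 ln(1 − 0.592099) = −0.75 ln(0.407901)
  = −0.75 × (-0.896731) = 0.672548 substitutions/site.
Under a molecular clock d = 2μt, so t = d/(2μ) = 0.672548 / (2 × 0.0041) = 82.02 Myr.

82.02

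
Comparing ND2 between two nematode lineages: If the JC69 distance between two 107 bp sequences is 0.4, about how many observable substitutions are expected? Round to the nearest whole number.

Invert JC69: p = (3/4)(1 − e^(−4d/3)) = 0.75 × (1 − e^(-0.533333)) = 0.75 × (1 − 0.586646) = 0.310016.
Expected differing sites = pL ≈ 0.310016 × 107 = 33.171712 ≈ 33.

33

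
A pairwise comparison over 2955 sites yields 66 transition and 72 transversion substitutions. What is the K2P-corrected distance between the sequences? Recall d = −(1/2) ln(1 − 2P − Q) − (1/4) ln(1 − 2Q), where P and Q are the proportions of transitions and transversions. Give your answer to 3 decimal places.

P = 66/2955 ≈ 0.022335 and Q = 72/2955 ≈ 0.024365.
Under the Kimura two-parameter model, d = −½ ln(1 − 2P − Q) − ¼ ln(1 − 2Q).
1 − 2P − Q = 0.930965, giving −½ ln(0.930965) = 0.035767.
1 − 2Q = 0.95127, giving −¼ ln(0.95127) = 0.012489.
d = 0.035767 + 0.012489 = 0.048256.

0.048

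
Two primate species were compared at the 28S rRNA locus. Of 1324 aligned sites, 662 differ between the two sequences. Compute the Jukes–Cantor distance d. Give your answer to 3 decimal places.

0.824

p = 662/1324 = 0.5.
d = −(3/4) ln(1 − 4p/3) = −0.75 ln(1 − 0.666667) = −0.75 ln(0.333333)
  = −0.75 × (-1.098613) = 0.823960 substitutions/site.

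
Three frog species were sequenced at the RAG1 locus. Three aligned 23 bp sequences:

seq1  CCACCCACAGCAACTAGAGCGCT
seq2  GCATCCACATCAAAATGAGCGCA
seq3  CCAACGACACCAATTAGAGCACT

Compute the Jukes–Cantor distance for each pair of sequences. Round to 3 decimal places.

d(seq1,seq2) = 0.390, d(seq1,seq3) = 0.257, d(seq2,seq3) = 0.553

seq1–seq2: 7/23 sites differ → p ≈ 0.304348, d = −0.75 ln(1 − 0.405797) = 0.390401 ≈ 0.390.
seq1–seq3: 5/23 sites differ → p ≈ 0.217391, d = −0.75 ln(1 − 0.289855) = 0.256715 ≈ 0.257.
seq2–seq3: 9/23 sites differ → p ≈ 0.391304, d = −0.75 ln(1 − 0.521739) = 0.553199 ≈ 0.553.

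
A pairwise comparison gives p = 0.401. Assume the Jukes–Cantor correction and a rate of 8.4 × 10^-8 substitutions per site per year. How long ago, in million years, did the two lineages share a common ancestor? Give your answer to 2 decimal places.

3.42

d = −(3/4) ln(1 − 4p/3) = −0.75 ln(1 − 0.534667) = −0.75 ln(0.465333)
  = −0.75 × (-0.765002) = 0.573752 substitutions/site.
Under a molecular clock d = 2μt, so t = d/(2μ) = 0.573752 / (2 × 8.4 × 10^-8) = 3.42 million years.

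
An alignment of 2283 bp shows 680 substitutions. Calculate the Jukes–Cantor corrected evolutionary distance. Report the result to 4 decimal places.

p = 680/2283 ≈ 0.297854.
d = −(3/4) ln(1 − 4p/3) = −0.75 ln(1 − 0.397139) = −0.75 ln(0.602861)
  = −0.75 × (-0.506069) = 0.379552 substitutions/site.

0.3796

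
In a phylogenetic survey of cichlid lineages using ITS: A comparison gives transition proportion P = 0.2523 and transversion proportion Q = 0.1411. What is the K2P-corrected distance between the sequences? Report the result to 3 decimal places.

Under the Kimura two-parameter model, d = −½ ln(1 − 2P − Q) − ¼ ln(1 − 2Q).
1 − 2P − Q = 0.3543, giving −½ ln(0.3543) = 0.518806.
1 − 2Q = 0.7178, giving −¼ ln(0.7178) = 0.082891.
d = 0.518806 + 0.082891 = 0.601697.

0.602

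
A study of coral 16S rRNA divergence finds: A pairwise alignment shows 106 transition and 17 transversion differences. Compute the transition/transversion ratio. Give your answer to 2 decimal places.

6.24

R = 106/17 = 6.235294… ≈ 6.24 (to 2 d.p.).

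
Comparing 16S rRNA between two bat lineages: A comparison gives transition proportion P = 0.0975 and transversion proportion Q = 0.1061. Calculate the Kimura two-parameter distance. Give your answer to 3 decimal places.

Under the Kimura two-parameter model, d = −½ ln(1 − 2P − Q) − ¼ ln(1 − 2Q).
1 − 2P − Q = 0.6989, giving −½ ln(0.6989) = 0.179124.
1 − 2Q = 0.7878, giving −¼ ln(0.7878) = 0.059628.
d = 0.179124 + 0.059628 = 0.238752.

0.239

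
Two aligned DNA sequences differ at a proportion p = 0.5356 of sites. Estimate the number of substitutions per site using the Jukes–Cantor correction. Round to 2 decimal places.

d = −(3/4) ln(1 − 4p/3) = −0.75 ln(1 − 0.714133) = −0.75 ln(0.285867)
  = −0.75 × (-1.252229) = 0.939172 substitutions/site.

0.94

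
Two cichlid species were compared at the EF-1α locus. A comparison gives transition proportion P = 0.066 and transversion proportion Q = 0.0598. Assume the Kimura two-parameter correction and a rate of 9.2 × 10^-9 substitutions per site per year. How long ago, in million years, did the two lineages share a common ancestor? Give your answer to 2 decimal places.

7.52

Under the Kimura two-parameter model, d = −½ ln(1 − 2P − Q) − ¼ ln(1 − 2Q).
1 − 2P − Q = 0.8082, giving −½ ln(0.8082) = 0.106473.
1 − 2Q = 0.8804, giving −¼ ln(0.8804) = 0.031845.
d = 0.106473 + 0.031845 = 0.138318.
Under a molecular clock d = 2μt, so t = d/(2μ) = 0.138318 / (2 × 9.2 × 10^-9) = 7.52 million years.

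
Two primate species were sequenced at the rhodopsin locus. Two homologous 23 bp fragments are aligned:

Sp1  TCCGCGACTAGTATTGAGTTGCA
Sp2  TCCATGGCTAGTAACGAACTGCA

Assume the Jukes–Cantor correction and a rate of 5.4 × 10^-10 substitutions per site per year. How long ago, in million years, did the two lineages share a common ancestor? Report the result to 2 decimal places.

The sequences differ at 7 of 23 sites (4, 5, 7, 14, 15, 18, 19), so p = 7/23 ≈ 0.304348.
d = −(3/4) ln(1 − 4p/3) = −0.75 ln(1 − 0.405797) = −0.75 ln(0.594203)
  = −0.75 × (-0.520534) = 0.390401 substitutions/site.
Under a molecular clock d = 2μt, so t = d/(2μ) = 0.390401 / (2 × 5.4 × 10^-10) = 361.48 million years.

361.48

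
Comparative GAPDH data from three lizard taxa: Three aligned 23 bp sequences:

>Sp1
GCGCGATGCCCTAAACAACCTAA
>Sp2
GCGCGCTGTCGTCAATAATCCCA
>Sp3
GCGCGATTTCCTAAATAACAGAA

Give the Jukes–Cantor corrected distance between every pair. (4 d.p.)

Sp1–Sp2: 8/23 sites differ → p ≈ 0.347826, d = −0.75 ln(1 − 0.463768) = 0.467391 ≈ 0.4674.
Sp1–Sp3: 5/23 sites differ → p ≈ 0.217391, d = −0.75 ln(1 − 0.289855) = 0.256715 ≈ 0.2567.
Sp2–Sp3: 8/23 sites differ → p ≈ 0.347826, d = −0.75 ln(1 − 0.463768) = 0.467391 ≈ 0.4674.

d(Sp1,Sp2) = 0.4674, d(Sp1,Sp3) = 0.2567, d(Sp2,Sp3) = 0.4674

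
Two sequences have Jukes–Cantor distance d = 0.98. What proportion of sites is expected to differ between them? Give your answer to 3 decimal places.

0.547

p = (3/4)(1 − e^(−4d/3)) = 0.75 × (1 − e^(-1.306667)) = 0.75 × (1 − 0.270721) = 0.546959.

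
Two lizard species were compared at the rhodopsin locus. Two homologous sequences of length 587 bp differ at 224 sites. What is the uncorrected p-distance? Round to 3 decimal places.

0.382

p = 224/587 = 0.381601… ≈ 0.382 (to 3 d.p.).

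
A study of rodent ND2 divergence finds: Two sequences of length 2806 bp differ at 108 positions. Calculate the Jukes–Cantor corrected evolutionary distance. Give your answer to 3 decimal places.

0.040

p = 108/2806 ≈ 0.038489.
d = −(3/4) ln(1 − 4p/3) = −0.75 ln(1 − 0.051319) = −0.75 ln(0.948681)
  = −0.75 × (-0.052683) = 0.039512 substitutions/site.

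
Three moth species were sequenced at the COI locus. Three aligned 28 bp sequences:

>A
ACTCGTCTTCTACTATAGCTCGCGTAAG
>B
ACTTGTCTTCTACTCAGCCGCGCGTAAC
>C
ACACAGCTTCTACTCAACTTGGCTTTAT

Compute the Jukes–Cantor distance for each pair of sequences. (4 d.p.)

d(A,B) = 0.3041, d(A,C) = 0.5565, d(B,C) = 0.5565

A–B: 7/28 sites differ → p = 0.25, d = −0.75 ln(1 − 0.333333) = 0.304098 ≈ 0.3041.
A–C: 11/28 sites differ → p ≈ 0.392857, d = −0.75 ln(1 − 0.523809) = 0.556452 ≈ 0.5565.
B–C: 11/28 sites differ → p ≈ 0.392857, d = −0.75 ln(1 − 0.523809) = 0.556452 ≈ 0.5565.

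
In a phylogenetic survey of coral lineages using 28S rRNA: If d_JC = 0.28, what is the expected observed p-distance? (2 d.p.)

0.23

p = (3/4)(1 − e^(−4d/3)) = 0.75 × (1 − e^(-0.373333)) = 0.75 × (1 − 0.688436) = 0.233673.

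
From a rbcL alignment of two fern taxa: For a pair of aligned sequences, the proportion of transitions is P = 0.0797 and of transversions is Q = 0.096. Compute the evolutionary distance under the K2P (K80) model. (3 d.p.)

0.201

Under the Kimura two-parameter model, d = −½ ln(1 − 2P − Q) − ¼ ln(1 − 2Q).
1 − 2P − Q = 0.7446, giving −½ ln(0.7446) = 0.147454.
1 − 2Q = 0.808, giving −¼ ln(0.808) = 0.053298.
d = 0.147454 + 0.053298 = 0.200752.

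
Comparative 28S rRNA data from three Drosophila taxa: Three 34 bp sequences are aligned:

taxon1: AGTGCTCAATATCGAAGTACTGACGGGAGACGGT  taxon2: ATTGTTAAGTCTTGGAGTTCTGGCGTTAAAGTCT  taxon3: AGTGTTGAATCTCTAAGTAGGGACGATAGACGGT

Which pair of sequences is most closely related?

taxon1–taxon2: 15/34 differ, p = 0.441, d = 0.665.
taxon1–taxon3: 8/34 differ, p = 0.235, d = 0.282.
taxon2–taxon3: 15/34 differ, p = 0.441, d = 0.665.
The smallest distance is between taxon1 and taxon3.

taxon1 and taxon3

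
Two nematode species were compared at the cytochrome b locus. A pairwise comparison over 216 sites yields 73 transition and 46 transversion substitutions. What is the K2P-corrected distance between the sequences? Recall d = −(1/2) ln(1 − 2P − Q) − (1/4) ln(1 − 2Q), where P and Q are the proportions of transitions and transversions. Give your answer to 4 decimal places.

1.2374

P = 73/216 ≈ 0.337963 and Q = 46/216 ≈ 0.212963.
Under the Kimura two-parameter model, d = −½ ln(1 − 2P − Q) − ¼ ln(1 − 2Q).
1 − 2P − Q = 0.111111, giving −½ ln(0.111111) = 1.098613.
1 − 2Q = 0.574074, giving −¼ ln(0.574074) = 0.138749.
d = 1.098613 + 0.138749 = 1.237362.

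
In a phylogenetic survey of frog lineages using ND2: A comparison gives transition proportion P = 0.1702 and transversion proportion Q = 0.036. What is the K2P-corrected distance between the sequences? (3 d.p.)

Under the Kimura two-parameter model, d = −½ ln(1 − 2P − Q) − ¼ ln(1 − 2Q).
1 − 2P − Q = 0.6236, giving −½ ln(0.6236) = 0.236123.
1 − 2Q = 0.928, giving −¼ ln(0.928) = 0.018681.
d = 0.236123 + 0.018681 = 0.254804.

0.255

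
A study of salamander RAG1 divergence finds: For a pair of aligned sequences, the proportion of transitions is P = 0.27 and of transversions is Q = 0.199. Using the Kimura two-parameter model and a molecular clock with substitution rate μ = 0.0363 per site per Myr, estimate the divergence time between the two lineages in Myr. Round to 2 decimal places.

11.00

Under the Kimura two-parameter model, d = −½ ln(1 − 2P − Q) − ¼ ln(1 − 2Q).
1 − 2P − Q = 0.261, giving −½ ln(0.261) = 0.671617.
1 − 2Q = 0.602, giving −¼ ln(0.602) = 0.126874.
d = 0.671617 + 0.126874 = 0.798491.
Under a molecular clock d = 2μt, so t = d/(2μ) = 0.798491 / (2 × 0.0363) = 11.00 Myr.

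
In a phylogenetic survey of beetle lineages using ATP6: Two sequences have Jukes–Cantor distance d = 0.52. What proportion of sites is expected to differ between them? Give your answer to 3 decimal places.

0.375

p = (3/4)(1 − e^(−4d/3)) = 0.75 × (1 − e^(-0.693333)) = 0.75 × (1 − 0.499907) = 0.375070.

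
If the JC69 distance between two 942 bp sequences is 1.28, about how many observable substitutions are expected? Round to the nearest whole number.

Invert JC69: p = (3/4)(1 − e^(−4d/3)) = 0.75 × (1 − e^(-1.706667)) = 0.75 × (1 − 0.181470) = 0.613898.
Expected differing sites = pL ≈ 0.613898 × 942 = 578.291916 ≈ 578.

578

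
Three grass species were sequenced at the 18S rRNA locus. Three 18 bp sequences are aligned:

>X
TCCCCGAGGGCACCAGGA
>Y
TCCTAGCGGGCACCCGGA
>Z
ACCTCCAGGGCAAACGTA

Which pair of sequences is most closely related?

X and Y

X–Y: 4/18 differ, p = 0.222, d = 0.264.
X–Z: 7/18 differ, p = 0.389, d = 0.548.
Y–Z: 7/18 differ, p = 0.389, d = 0.548.
The smallest distance is between X and Y.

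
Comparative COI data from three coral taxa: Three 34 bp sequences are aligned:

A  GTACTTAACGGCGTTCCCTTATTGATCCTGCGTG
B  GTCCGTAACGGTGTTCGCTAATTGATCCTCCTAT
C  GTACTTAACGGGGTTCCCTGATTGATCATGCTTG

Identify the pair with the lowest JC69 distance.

A and C

A–B: 9/34 differ, p = 0.265, d = 0.326.
A–C: 4/34 differ, p = 0.118, d = 0.128.
B–C: 9/34 differ, p = 0.265, d = 0.326.
The smallest distance is between A and C.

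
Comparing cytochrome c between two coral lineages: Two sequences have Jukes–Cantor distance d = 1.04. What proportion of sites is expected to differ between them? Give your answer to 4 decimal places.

p = (3/4)(1 − e^(−4d/3)) = 0.75 × (1 − e^(-1.386667)) = 0.75 × (1 − 0.249907) = 0.562570.

0.5626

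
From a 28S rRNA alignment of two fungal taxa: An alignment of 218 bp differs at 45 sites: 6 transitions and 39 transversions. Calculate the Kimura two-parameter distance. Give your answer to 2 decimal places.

P = 6/218 ≈ 0.027523 and Q = 39/218 ≈ 0.178899.
Under the Kimura two-parameter model, d = −½ ln(1 − 2P − Q) − ¼ ln(1 − 2Q).
1 − 2P − Q = 0.766055, giving −½ ln(0.766055) = 0.133251.
1 − 2Q = 0.642202, giving −¼ ln(0.642202) = 0.110713.
d = 0.133251 + 0.110713 = 0.243964.

0.24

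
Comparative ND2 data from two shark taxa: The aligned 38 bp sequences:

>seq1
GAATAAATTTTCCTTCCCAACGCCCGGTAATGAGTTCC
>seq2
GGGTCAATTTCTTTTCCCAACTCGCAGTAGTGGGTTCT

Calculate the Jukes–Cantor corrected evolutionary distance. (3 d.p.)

0.410

The sequences differ at 12 of 38 sites, so p = 12/38 ≈ 0.315789.
d = −(3/4) ln(1 − 4p/3) = −0.75 ln(1 − 0.421052) = −0.75 ln(0.578948)
  = −0.75 × (-0.546543) = 0.409907 substitutions/site.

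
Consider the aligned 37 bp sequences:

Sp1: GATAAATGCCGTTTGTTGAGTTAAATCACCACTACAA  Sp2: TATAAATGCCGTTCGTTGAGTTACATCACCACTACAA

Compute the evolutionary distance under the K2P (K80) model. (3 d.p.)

Of 37 sites, 1 differences are transitions and 2 are transversions, so P = 1/37 ≈ 0.027027 and Q = 2/37 ≈ 0.054054.
Under the Kimura two-parameter model, d = −½ ln(1 − 2P − Q) − ¼ ln(1 − 2Q).
1 − 2P − Q = 0.891892, giving −½ ln(0.891892) = 0.057205.
1 − 2Q = 0.891892, giving −¼ ln(0.891892) = 0.028603.
d = 0.057205 + 0.028603 = 0.085808.

0.086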